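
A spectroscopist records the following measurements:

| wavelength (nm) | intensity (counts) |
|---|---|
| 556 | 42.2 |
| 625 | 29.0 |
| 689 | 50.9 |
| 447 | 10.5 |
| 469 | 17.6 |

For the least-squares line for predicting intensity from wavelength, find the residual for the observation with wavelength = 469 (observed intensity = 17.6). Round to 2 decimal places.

0.01

n = 5, Σx = 2786, Σy = 150.2, Σxy = 89606.2, Σx² = 1594252
Sxx = Σx² − (Σx)²/n = 1594252 − 1552359.2 = 41892.8
Sxy = Σxy − (Σx)(Σy)/n = 89606.2 − 83691.44 = 5914.76
b = Sxy/Sxx = 5914.76/41892.8 = 0.141188
a = ȳ − b·x̄ = 30.04 − 0.141188·557.2 = -48.629945
ŷ(469) = -48.629945 + 0.141188·469 = 17.587220
residual = y − ŷ = 17.6 − 17.587220 = 0.012780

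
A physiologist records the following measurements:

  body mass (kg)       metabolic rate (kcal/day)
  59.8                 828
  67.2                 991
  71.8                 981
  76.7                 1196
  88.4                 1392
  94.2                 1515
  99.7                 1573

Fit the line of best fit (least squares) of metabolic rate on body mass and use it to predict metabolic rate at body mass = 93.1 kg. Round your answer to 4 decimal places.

1471.6062

n = 7, Σx = 557.8, Σy = 8476, Σxy = 700872.5, Σx² = 45758.3
Sxx = Σx² − (Σx)²/n = 45758.3 − 44448.691429 = 1309.608571
Sxy = Σxy − (Σx)(Σy)/n = 700872.5 − 675416.114286 = 25456.385714
b = Sxy/Sxx = 25456.385714/1309.608571 = 19.438164
a = ȳ − b·x̄ = 1210.857143 − 19.438164·79.685714 = -338.086811
ŷ(93.1) = a + b·93.1 = -338.086811 + 19.438164·93.1 = 1471.606224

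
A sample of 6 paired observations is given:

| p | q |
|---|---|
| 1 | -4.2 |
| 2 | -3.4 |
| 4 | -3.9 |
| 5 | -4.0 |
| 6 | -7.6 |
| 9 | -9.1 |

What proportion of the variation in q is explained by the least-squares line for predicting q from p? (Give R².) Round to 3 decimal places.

n = 6, Σx = 27, Σy = -32.2, Σxy = -174.1, Σx² = 163, Σy² = 200.98
Sxx = Σx² − (Σx)²/n = 163 − 121.5 = 41.5
Sxy = Σxy − (Σx)(Σy)/n = -174.1 − (-144.9) = -29.2
Syy = Σy² − (Σy)²/n = 200.98 − 172.806667 = 28.173333
R² = Sxy²/(Sxx·Syy) = (-29.2)²/(41.5·28.173333) = 0.729255

0.729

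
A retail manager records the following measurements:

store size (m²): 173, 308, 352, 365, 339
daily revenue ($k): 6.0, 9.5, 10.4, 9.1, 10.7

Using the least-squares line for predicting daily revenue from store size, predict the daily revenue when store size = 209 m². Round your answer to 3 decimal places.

7.018

n = 5, Σx = 1537, Σy = 45.7, Σxy = 14573.6, Σx² = 496843
Sxx = Σx² − (Σx)²/n = 496843 − 472473.8 = 24369.2
Sxy = Σxy − (Σx)(Σy)/n = 14573.6 − 14048.18 = 525.42
b = Sxy/Sxx = 525.42/24369.2 = 0.021561
a = ȳ − b·x̄ = 9.14 − 0.021561·307.4 = 2.512203
ŷ(209) = a + b·209 = 2.512203 + 0.021561·209 = 7.018415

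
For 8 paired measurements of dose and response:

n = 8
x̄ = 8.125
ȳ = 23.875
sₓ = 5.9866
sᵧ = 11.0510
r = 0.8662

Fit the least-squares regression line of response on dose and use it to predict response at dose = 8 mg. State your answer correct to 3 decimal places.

b = r · sᵧ/sₓ = 0.8662 · 11.051/5.9866 = 1.598967
a = ȳ − b·x̄ = 23.875 − 1.598967·8.125 = 10.883393
ŷ(8) = a + b·8 = 10.883393 + 1.598967·8 = 23.675129

23.675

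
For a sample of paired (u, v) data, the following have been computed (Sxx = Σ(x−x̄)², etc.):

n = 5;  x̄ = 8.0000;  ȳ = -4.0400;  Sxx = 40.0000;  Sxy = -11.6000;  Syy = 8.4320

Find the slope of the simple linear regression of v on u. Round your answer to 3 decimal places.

-0.290

b = Sxy/Sxx = -11.6/40 = -0.29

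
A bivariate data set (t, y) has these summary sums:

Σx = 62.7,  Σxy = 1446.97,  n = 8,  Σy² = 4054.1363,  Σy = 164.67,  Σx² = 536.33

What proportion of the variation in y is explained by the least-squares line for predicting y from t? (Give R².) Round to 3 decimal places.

0.819

Sxx = Σx² − (Σx)²/n = 536.33 − 491.41125 = 44.91875
Sxy = Σxy − (Σx)(Σy)/n = 1446.97 − 1290.601125 = 156.368875
Syy = Σy² − (Σy)²/n = 4054.1363 − 3389.526113 = 664.610188
R² = Sxy²/(Sxx·Syy) = (156.368875)²/(44.91875·664.610188) = 0.819042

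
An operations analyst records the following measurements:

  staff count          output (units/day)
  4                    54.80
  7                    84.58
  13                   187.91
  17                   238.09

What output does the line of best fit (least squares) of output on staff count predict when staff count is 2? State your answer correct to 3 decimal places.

n = 4, Σx = 41, Σy = 565.38, Σxy = 7301.62, Σx² = 523
Sxx = Σx² − (Σx)²/n = 523 − 420.25 = 102.75
Sxy = Σxy − (Σx)(Σy)/n = 7301.62 − 5795.145 = 1506.475
b = Sxy/Sxx = 1506.475/102.75 = 14.661557
a = ȳ − b·x̄ = 141.345 − 14.661557·10.25 = -8.935961
ŷ(2) = a + b·2 = -8.935961 + 14.661557·2 = 20.387153

20.387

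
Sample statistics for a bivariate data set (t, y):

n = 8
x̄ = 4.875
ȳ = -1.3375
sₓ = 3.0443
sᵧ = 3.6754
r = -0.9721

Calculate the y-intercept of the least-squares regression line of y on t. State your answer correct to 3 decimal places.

4.384

b = r · sᵧ/sₓ = -0.9721 · 3.6754/3.0443 = -1.173622
a = ȳ − b·x̄ = -1.3375 − (-1.173622)·4.875 = 4.383905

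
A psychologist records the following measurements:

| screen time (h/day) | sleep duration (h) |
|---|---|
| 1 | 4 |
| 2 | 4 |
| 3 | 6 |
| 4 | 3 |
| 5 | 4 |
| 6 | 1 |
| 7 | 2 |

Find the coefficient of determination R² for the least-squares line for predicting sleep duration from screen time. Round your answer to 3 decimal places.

n = 7, Σx = 28, Σy = 24, Σxy = 82, Σx² = 140, Σy² = 98
Sxx = Σx² − (Σx)²/n = 140 − 112 = 28
Sxy = Σxy − (Σx)(Σy)/n = 82 − 96 = -14
Syy = Σy² − (Σy)²/n = 98 − 82.285714 = 15.714286
R² = Sxy²/(Sxx·Syy) = (-14)²/(28·15.714286) = 0.445455

0.445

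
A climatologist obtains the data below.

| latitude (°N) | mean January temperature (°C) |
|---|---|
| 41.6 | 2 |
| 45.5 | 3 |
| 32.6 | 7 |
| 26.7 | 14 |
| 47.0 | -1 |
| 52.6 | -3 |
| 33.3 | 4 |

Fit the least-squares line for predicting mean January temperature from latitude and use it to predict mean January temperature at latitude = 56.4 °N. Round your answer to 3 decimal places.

-5.454

n = 7, Σx = 279.3, Σy = 26, Σxy = 750.1, Σx² = 11661.11
Sxx = Σx² − (Σx)²/n = 11661.11 − 11144.07 = 517.04
Sxy = Σxy − (Σx)(Σy)/n = 750.1 − 1037.4 = -287.3
b = Sxy/Sxx = -287.3/517.04 = -0.555663
a = ȳ − b·x̄ = 3.714286 − (-0.555663)·39.9 = 25.885240
ŷ(56.4) = a + b·56.4 = 25.885240 + (-0.555663)·56.4 = -5.454154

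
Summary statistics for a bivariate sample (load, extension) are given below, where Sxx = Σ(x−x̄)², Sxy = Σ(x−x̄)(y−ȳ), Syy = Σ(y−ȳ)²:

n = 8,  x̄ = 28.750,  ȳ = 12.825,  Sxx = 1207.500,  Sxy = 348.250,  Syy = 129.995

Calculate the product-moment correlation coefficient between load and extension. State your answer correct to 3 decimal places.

0.879

r = Sxy/√(Sxx·Syy) = 348.25/√(156968.9625) = 348.25/396.193087 = 0.878991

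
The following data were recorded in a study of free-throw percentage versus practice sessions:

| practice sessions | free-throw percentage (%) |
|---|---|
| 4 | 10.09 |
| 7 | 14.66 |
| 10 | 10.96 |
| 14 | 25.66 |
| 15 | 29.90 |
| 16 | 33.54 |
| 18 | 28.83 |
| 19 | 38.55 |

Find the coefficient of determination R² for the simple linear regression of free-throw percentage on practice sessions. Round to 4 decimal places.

n = 8, Σx = 103, Σy = 192.19, Σxy = 2848.35, Σx² = 1527, Σy² = 5431.4939
Sxx = Σx² − (Σx)²/n = 1527 − 1326.125 = 200.875
Sxy = Σxy − (Σx)(Σy)/n = 2848.35 − 2474.44625 = 373.90375
Syy = Σy² − (Σy)²/n = 5431.4939 − 4617.124512 = 814.369388
R² = Sxy²/(Sxx·Syy) = (373.90375)²/(200.875·814.369388) = 0.854619

0.8546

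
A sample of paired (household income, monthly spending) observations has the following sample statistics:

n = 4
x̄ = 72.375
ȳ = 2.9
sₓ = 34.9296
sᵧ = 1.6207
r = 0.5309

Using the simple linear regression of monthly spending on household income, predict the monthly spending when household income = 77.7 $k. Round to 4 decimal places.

b = r · sᵧ/sₓ = 0.5309 · 1.6207/34.9296 = 0.024633
a = ȳ − b·x̄ = 2.9 − 0.024633·72.375 = 1.117168
ŷ(77.7) = a + b·77.7 = 1.117168 + 0.024633·77.7 = 3.031172

3.0312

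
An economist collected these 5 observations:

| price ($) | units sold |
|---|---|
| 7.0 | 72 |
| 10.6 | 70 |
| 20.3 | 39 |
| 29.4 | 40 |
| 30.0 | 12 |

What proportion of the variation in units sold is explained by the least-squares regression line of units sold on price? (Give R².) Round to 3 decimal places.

0.833

n = 5, Σx = 97.3, Σy = 233, Σxy = 3573.7, Σx² = 2337.81, Σy² = 13349
Sxx = Σx² − (Σx)²/n = 2337.81 − 1893.458 = 444.352
Sxy = Σxy − (Σx)(Σy)/n = 3573.7 − 4534.18 = -960.48
Syy = Σy² − (Σy)²/n = 13349 − 10857.8 = 2491.2
R² = Sxy²/(Sxx·Syy) = (-960.48)²/(444.352·2491.2) = 0.833376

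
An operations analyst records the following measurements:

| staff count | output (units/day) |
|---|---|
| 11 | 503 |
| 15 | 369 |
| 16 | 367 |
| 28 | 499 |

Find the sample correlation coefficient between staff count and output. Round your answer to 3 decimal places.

0.294

n = 4, Σx = 70, Σy = 1738, Σxy = 30912, Σx² = 1386, Σy² = 772860
Sxx = Σx² − (Σx)²/n = 1386 − 1225 = 161
Sxy = Σxy − (Σx)(Σy)/n = 30912 − 30415 = 497
Syy = Σy² − (Σy)²/n = 772860 − 755161 = 17699
r = Sxy/√(Sxx·Syy) = 497/√(2849539) = 497/1688.057760 = 0.294421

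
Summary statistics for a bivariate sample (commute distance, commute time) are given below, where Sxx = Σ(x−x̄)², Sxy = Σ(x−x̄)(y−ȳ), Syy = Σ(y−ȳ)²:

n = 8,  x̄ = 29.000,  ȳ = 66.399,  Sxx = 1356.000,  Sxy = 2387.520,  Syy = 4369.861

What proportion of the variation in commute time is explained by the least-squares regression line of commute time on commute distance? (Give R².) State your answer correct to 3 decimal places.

0.962

R² = Sxy²/(Sxx·Syy) = (2387.52)²/(1356·4369.861) = 0.961982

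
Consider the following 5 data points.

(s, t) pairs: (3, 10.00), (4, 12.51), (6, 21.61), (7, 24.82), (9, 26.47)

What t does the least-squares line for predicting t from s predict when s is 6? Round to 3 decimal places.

19.681

n = 5, Σx = 29, Σy = 95.41, Σxy = 621.67, Σx² = 191
Sxx = Σx² − (Σx)²/n = 191 − 168.2 = 22.8
Sxy = Σxy − (Σx)(Σy)/n = 621.67 − 553.378 = 68.292
b = Sxy/Sxx = 68.292/22.8 = 2.995263
a = ȳ − b·x̄ = 19.082 − 2.995263·5.8 = 1.709474
ŷ(6) = a + b·6 = 1.709474 + 2.995263·6 = 19.681053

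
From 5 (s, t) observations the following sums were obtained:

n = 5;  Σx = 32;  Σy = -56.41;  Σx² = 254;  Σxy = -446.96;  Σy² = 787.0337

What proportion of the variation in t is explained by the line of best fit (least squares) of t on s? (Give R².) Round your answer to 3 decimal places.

Sxx = Σx² − (Σx)²/n = 254 − 204.8 = 49.2
Sxy = Σxy − (Σx)(Σy)/n = -446.96 − (-361.024) = -85.936
Syy = Σy² − (Σy)²/n = 787.0337 − 636.41762 = 150.61608
R² = Sxy²/(Sxx·Syy) = (-85.936)²/(49.2·150.61608) = 0.996584

0.997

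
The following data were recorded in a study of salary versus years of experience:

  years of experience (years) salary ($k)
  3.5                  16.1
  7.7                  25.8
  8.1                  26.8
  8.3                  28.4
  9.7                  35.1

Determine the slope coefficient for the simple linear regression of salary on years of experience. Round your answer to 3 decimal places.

2.838

n = 5, Σx = 37.3, Σy = 132.2, Σxy = 1048.28, Σx² = 300.13
Sxx = Σx² − (Σx)²/n = 300.13 − 278.258 = 21.872
Sxy = Σxy − (Σx)(Σy)/n = 1048.28 − 986.212 = 62.068
b = Sxy/Sxx = 62.068/21.872 = 2.837783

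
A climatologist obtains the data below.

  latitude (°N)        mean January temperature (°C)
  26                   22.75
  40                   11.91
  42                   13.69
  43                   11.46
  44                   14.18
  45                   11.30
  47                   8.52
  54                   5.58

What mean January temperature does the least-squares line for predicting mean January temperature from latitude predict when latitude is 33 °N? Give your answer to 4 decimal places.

n = 8, Σx = 341, Σy = 99.39, Σxy = 3969.84, Σx² = 14975
Sxx = Σx² − (Σx)²/n = 14975 − 14535.125 = 439.875
Sxy = Σxy − (Σx)(Σy)/n = 3969.84 − 4236.49875 = -266.65875
b = Sxy/Sxx = -266.65875/439.875 = -0.606215
a = ȳ − b·x̄ = 12.42375 − (-0.606215)·42.625 = 38.263657
ŷ(33) = a + b·33 = 38.263657 + (-0.606215)·33 = 18.258568

18.2586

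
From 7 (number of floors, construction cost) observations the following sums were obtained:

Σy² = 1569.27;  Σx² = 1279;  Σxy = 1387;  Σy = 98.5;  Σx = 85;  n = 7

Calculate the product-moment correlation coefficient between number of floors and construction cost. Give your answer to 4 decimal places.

0.8977

Sxx = Σx² − (Σx)²/n = 1279 − 1032.142857 = 246.857143
Sxy = Σxy − (Σx)(Σy)/n = 1387 − 1196.071429 = 190.928571
Syy = Σy² − (Σy)²/n = 1569.27 − 1386.035714 = 183.234286
r = Sxy/√(Sxx·Syy) = 190.928571/√(45232.692245) = 190.928571/212.679788 = 0.897728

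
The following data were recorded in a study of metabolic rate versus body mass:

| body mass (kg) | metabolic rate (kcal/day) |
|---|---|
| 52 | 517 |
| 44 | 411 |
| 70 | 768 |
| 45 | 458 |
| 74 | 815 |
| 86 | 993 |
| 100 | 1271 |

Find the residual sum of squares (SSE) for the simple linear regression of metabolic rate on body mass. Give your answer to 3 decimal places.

n = 7, Σx = 471, Σy = 5233, Σxy = 392146, Σx² = 34437, Σy² = 4501513
Sxx = Σx² − (Σx)²/n = 34437 − 31691.571429 = 2745.428571
Sxy = Σxy − (Σx)(Σy)/n = 392146 − 352106.142857 = 40039.857143
Syy = Σy² − (Σy)²/n = 4501513 − 3912041.285714 = 589471.714286
b = Sxy/Sxx = 40039.857143/2745.428571 = 14.584192
SSE = Syy − b·Sxy = 589471.714286 − 14.584192·40039.857143 = 5522.753929

5522.754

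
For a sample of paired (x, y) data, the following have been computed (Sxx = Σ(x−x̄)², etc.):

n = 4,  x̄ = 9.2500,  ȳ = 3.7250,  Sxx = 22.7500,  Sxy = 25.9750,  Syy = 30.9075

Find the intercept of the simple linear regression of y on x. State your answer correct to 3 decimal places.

b = Sxy/Sxx = 25.975/22.75 = 1.141758
a = ȳ − b·x̄ = 3.725 − 1.141758·9.25 = -6.836264

-6.836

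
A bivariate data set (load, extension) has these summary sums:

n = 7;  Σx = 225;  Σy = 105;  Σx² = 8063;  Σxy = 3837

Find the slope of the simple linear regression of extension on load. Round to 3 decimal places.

0.556

Sxx = Σx² − (Σx)²/n = 8063 − 7232.142857 = 830.857143
Sxy = Σxy − (Σx)(Σy)/n = 3837 − 3375 = 462
b = Sxy/Sxx = 462/830.857143 = 0.556052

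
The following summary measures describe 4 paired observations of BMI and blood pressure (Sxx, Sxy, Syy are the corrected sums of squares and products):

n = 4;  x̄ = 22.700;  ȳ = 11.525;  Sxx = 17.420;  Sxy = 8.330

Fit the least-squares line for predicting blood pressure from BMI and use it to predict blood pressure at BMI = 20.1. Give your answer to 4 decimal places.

b = Sxy/Sxx = 8.33/17.42 = 0.478186
a = ȳ − b·x̄ = 11.525 − 0.478186·22.7 = 0.670178
ŷ(20.1) = a + b·20.1 = 0.670178 + 0.478186·20.1 = 10.281716

10.2817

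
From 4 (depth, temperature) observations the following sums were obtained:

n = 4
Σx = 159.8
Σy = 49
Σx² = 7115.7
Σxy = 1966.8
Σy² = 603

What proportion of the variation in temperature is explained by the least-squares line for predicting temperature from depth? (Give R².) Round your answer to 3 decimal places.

Sxx = Σx² − (Σx)²/n = 7115.7 − 6384.01 = 731.69
Sxy = Σxy − (Σx)(Σy)/n = 1966.8 − 1957.55 = 9.25
Syy = Σy² − (Σy)²/n = 603 − 600.25 = 2.75
R² = Sxy²/(Sxx·Syy) = (9.25)²/(731.69·2.75) = 0.042523

0.043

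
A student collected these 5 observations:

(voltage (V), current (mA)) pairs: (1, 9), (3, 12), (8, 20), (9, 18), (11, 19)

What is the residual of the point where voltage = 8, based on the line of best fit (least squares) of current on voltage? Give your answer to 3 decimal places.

2.674

n = 5, Σx = 32, Σy = 78, Σxy = 576, Σx² = 276
Sxx = Σx² − (Σx)²/n = 276 − 204.8 = 71.2
Sxy = Σxy − (Σx)(Σy)/n = 576 − 499.2 = 76.8
b = Sxy/Sxx = 76.8/71.2 = 1.078652
a = ȳ − b·x̄ = 15.6 − 1.078652·6.4 = 8.696629
ŷ(8) = 8.696629 + 1.078652·8 = 17.325843
residual = y − ŷ = 20 − 17.325843 = 2.674157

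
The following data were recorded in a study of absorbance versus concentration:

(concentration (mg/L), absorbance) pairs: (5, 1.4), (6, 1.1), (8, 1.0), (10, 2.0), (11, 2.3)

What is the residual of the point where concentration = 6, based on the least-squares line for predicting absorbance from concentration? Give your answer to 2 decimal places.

-0.11

n = 5, Σx = 40, Σy = 7.8, Σxy = 66.9, Σx² = 346
Sxx = Σx² − (Σx)²/n = 346 − 320 = 26
Sxy = Σxy − (Σx)(Σy)/n = 66.9 − 62.4 = 4.5
b = Sxy/Sxx = 4.5/26 = 0.173077
a = ȳ − b·x̄ = 1.56 − 0.173077·8 = 0.175385
ŷ(6) = 0.175385 + 0.173077·6 = 1.213846
residual = y − ŷ = 1.1 − 1.213846 = -0.113846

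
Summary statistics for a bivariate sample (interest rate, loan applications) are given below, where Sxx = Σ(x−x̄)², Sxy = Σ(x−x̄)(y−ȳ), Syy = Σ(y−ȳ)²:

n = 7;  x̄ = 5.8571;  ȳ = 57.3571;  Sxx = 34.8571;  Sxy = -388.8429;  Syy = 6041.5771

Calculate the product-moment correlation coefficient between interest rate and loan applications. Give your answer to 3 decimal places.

r = Sxy/√(Sxx·Syy) = -388.8429/√(210591.857132) = -388.8429/458.902884 = -0.847332

-0.847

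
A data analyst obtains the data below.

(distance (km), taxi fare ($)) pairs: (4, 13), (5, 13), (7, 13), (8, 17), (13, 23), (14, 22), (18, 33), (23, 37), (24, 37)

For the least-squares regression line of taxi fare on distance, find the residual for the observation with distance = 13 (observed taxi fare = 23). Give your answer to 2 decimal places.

n = 9, Σx = 116, Σy = 208, Σxy = 3284, Σx² = 1948
Sxx = Σx² − (Σx)²/n = 1948 − 1495.111111 = 452.888889
Sxy = Σxy − (Σx)(Σy)/n = 3284 − 2680.888889 = 603.111111
b = Sxy/Sxx = 603.111111/452.888889 = 1.331698
a = ȳ − b·x̄ = 23.111111 − 1.331698·12.888889 = 5.947007
ŷ(13) = 5.947007 + 1.331698·13 = 23.259078
residual = y − ŷ = 23 − 23.259078 = -0.259078

-0.26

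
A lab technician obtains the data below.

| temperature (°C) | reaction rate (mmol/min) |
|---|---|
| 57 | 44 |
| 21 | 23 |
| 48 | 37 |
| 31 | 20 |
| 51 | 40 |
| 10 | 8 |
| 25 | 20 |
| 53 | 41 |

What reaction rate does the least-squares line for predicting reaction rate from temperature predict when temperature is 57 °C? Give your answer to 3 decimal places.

n = 8, Σx = 296, Σy = 233, Σxy = 10180, Σx² = 13090
Sxx = Σx² − (Σx)²/n = 13090 − 10952 = 2138
Sxy = Σxy − (Σx)(Σy)/n = 10180 − 8621 = 1559
b = Sxy/Sxx = 1559/2138 = 0.729186
a = ȳ − b·x̄ = 29.125 − 0.729186·37 = 2.145112
ŷ(57) = a + b·57 = 2.145112 + 0.729186·57 = 43.708723

43.709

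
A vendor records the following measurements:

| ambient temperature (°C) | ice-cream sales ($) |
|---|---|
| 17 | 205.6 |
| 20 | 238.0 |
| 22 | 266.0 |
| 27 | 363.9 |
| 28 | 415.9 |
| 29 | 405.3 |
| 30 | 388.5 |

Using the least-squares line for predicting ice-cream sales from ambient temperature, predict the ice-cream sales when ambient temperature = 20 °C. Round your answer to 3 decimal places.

246.512

n = 7, Σx = 173, Σy = 2283.2, Σxy = 58986.4, Σx² = 4427
Sxx = Σx² − (Σx)²/n = 4427 − 4275.571429 = 151.428571
Sxy = Σxy − (Σx)(Σy)/n = 58986.4 − 56427.657143 = 2558.742857
b = Sxy/Sxx = 2558.742857/151.428571 = 16.897358
a = ȳ − b·x̄ = 326.171429 − 16.897358·24.714286 = -91.434717
ŷ(20) = a + b·20 = -91.434717 + 16.897358·20 = 246.512453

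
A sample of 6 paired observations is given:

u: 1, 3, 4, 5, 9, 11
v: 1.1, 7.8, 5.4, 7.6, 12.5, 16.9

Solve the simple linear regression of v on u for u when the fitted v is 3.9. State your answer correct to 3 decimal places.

2.187

n = 6, Σx = 33, Σy = 51.3, Σxy = 382.5, Σx² = 253
Sxx = Σx² − (Σx)²/n = 253 − 181.5 = 71.5
Sxy = Σxy − (Σx)(Σy)/n = 382.5 − 282.15 = 100.35
b = Sxy/Sxx = 100.35/71.5 = 1.403497
a = ȳ − b·x̄ = 8.55 − 1.403497·5.5 = 0.830769
Set a + b·x = 3.9: x = (3.9 − 0.830769) / 1.403497 = 2.186846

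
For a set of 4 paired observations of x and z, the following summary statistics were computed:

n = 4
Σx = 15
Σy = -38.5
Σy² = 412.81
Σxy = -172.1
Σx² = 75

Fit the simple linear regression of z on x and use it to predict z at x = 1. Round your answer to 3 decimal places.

Sxx = Σx² − (Σx)²/n = 75 − 56.25 = 18.75
Sxy = Σxy − (Σx)(Σy)/n = -172.1 − (-144.375) = -27.725
b = Sxy/Sxx = -27.725/18.75 = -1.478667
a = ȳ − b·x̄ = -9.625 − (-1.478667)·3.75 = -4.08
ŷ(1) = a + b·1 = -4.08 + (-1.478667)·1 = -5.558667

-5.559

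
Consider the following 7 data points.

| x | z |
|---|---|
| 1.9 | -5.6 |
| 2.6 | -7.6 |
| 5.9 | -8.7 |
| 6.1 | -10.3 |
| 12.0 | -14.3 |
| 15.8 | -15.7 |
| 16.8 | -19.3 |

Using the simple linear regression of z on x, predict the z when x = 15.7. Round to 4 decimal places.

-17.1307

n = 7, Σx = 61.1, Σy = -81.5, Σxy = -888.46, Σx² = 758.27
Sxx = Σx² − (Σx)²/n = 758.27 − 533.315714 = 224.954286
Sxy = Σxy − (Σx)(Σy)/n = -888.46 − (-711.378571) = -177.081429
b = Sxy/Sxx = -177.081429/224.954286 = -0.787189
a = ȳ − b·x̄ = -11.642857 − (-0.787189)·8.728571 = -4.771826
ŷ(15.7) = a + b·15.7 = -4.771826 + (-0.787189)·15.7 = -17.130686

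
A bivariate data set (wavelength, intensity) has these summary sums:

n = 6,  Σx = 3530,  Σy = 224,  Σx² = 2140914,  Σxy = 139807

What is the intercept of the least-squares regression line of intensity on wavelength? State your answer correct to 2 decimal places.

-36.28

Sxx = Σx² − (Σx)²/n = 2140914 − 2076816.666667 = 64097.333333
Sxy = Σxy − (Σx)(Σy)/n = 139807 − 131786.666667 = 8020.333333
b = Sxy/Sxx = 8020.333333/64097.333333 = 0.125127
a = ȳ − b·x̄ = 37.333333 − 0.125127·588.333333 = -36.283293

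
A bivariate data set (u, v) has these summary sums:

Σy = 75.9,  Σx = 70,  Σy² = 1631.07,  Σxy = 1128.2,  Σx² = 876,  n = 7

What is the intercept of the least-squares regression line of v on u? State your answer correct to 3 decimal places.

-10.134

Sxx = Σx² − (Σx)²/n = 876 − 700 = 176
Sxy = Σxy − (Σx)(Σy)/n = 1128.2 − 759 = 369.2
b = Sxy/Sxx = 369.2/176 = 2.097727
a = ȳ − b·x̄ = 10.842857 − 2.097727·10 = -10.134416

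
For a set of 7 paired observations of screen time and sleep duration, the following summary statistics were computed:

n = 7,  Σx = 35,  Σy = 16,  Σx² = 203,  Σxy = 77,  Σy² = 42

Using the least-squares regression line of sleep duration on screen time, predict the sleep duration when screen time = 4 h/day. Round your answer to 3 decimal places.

Sxx = Σx² − (Σx)²/n = 203 − 175 = 28
Sxy = Σxy − (Σx)(Σy)/n = 77 − 80 = -3
b = Sxy/Sxx = -3/28 = -0.107143
a = ȳ − b·x̄ = 2.285714 − (-0.107143)·5 = 2.821429
ŷ(4) = a + b·4 = 2.821429 + (-0.107143)·4 = 2.392857

2.393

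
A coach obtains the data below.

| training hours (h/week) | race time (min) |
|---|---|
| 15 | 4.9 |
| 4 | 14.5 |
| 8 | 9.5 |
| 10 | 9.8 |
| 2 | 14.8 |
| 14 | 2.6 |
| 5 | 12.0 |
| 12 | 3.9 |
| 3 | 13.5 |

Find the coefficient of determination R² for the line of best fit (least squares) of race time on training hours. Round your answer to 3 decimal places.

0.911

n = 9, Σx = 73, Σy = 85.5, Σxy = 518.8, Σx² = 783, Σy² = 987.81
Sxx = Σx² − (Σx)²/n = 783 − 592.111111 = 190.888889
Sxy = Σxy − (Σx)(Σy)/n = 518.8 − 693.5 = -174.7
Syy = Σy² − (Σy)²/n = 987.81 − 812.25 = 175.56
R² = Sxy²/(Sxx·Syy) = (-174.7)²/(190.888889·175.56) = 0.910709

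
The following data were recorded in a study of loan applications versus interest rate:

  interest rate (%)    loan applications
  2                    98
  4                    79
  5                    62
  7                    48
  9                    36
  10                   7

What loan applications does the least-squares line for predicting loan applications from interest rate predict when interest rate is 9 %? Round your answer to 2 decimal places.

25.78

n = 6, Σx = 37, Σy = 330, Σxy = 1552, Σx² = 275
Sxx = Σx² − (Σx)²/n = 275 − 228.166667 = 46.833333
Sxy = Σxy − (Σx)(Σy)/n = 1552 − 2035 = -483
b = Sxy/Sxx = -483/46.833333 = -10.313167
a = ȳ − b·x̄ = 55 − (-10.313167)·6.166667 = 118.597865
ŷ(9) = a + b·9 = 118.597865 + (-10.313167)·9 = 25.779359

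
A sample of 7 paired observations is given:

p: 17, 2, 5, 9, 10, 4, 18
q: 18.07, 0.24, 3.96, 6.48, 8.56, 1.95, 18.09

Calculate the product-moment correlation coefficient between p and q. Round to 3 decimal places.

0.994

n = 7, Σx = 65, Σy = 57.35, Σxy = 804.81, Σx² = 839, Σy² = 788.5787
Sxx = Σx² − (Σx)²/n = 839 − 603.571429 = 235.428571
Sxy = Σxy − (Σx)(Σy)/n = 804.81 − 532.535714 = 272.274286
Syy = Σy² − (Σy)²/n = 788.5787 − 469.860357 = 318.718343
r = Sxy/√(Sxx·Syy) = 272.274286/√(75035.404147) = 272.274286/273.925910 = 0.993971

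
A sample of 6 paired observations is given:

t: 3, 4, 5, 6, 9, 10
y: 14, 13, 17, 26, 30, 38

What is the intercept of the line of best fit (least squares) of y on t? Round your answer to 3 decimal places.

1.721

n = 6, Σx = 37, Σy = 138, Σxy = 985, Σx² = 267
Sxx = Σx² − (Σx)²/n = 267 − 228.166667 = 38.833333
Sxy = Σxy − (Σx)(Σy)/n = 985 − 851 = 134
b = Sxy/Sxx = 134/38.833333 = 3.450644
a = ȳ − b·x̄ = 23 − 3.450644·6.166667 = 1.721030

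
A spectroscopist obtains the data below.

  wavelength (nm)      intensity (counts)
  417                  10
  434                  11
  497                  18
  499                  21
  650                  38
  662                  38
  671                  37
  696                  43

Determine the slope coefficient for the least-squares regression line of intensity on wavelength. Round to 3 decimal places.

n = 8, Σx = 4526, Σy = 216, Σxy = 132980, Σx² = 2653656
Sxx = Σx² − (Σx)²/n = 2653656 − 2560584.5 = 93071.5
Sxy = Σxy − (Σx)(Σy)/n = 132980 − 122202 = 10778
b = Sxy/Sxx = 10778/93071.5 = 0.115803

0.116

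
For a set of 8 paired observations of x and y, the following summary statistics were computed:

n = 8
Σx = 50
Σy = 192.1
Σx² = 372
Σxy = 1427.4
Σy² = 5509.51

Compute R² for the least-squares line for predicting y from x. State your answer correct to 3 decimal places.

0.964

Sxx = Σx² − (Σx)²/n = 372 − 312.5 = 59.5
Sxy = Σxy − (Σx)(Σy)/n = 1427.4 − 1200.625 = 226.775
Syy = Σy² − (Σy)²/n = 5509.51 − 4612.80125 = 896.70875
R² = Sxy²/(Sxx·Syy) = (226.775)²/(59.5·896.70875) = 0.963878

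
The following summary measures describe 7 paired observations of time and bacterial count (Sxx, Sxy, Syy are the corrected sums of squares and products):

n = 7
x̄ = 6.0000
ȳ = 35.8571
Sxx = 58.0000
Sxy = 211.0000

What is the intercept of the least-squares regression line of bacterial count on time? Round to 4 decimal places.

b = Sxy/Sxx = 211/58 = 3.637931
a = ȳ − b·x̄ = 35.8571 − 3.637931·6 = 14.029514

14.0295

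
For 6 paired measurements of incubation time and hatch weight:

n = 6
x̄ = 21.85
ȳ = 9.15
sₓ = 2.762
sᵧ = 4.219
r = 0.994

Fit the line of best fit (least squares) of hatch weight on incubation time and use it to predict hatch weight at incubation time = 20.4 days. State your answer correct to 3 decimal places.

b = r · sᵧ/sₓ = 0.994 · 4.219/2.762 = 1.518351
a = ȳ − b·x̄ = 9.15 − 1.518351·21.85 = -24.025974
ŷ(20.4) = a + b·20.4 = -24.025974 + 1.518351·20.4 = 6.948391

6.948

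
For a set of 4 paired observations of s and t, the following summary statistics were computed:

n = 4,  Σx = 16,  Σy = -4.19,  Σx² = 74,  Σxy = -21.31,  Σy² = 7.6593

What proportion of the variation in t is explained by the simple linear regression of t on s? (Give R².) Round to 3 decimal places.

0.633

Sxx = Σx² − (Σx)²/n = 74 − 64 = 10
Sxy = Σxy − (Σx)(Σy)/n = -21.31 − (-16.76) = -4.55
Syy = Σy² − (Σy)²/n = 7.6593 − 4.389025 = 3.270275
R² = Sxy²/(Sxx·Syy) = (-4.55)²/(10·3.270275) = 0.633051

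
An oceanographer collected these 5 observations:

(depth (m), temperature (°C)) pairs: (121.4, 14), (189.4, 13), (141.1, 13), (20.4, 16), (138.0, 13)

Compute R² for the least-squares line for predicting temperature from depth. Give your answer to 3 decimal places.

0.887

n = 5, Σx = 610.3, Σy = 69, Σxy = 8116.5, Σx² = 89979.69, Σy² = 959
Sxx = Σx² − (Σx)²/n = 89979.69 − 74493.218 = 15486.472
Sxy = Σxy − (Σx)(Σy)/n = 8116.5 − 8422.14 = -305.64
Syy = Σy² − (Σy)²/n = 959 − 952.2 = 6.8
R² = Sxy²/(Sxx·Syy) = (-305.64)²/(15486.472·6.8) = 0.887072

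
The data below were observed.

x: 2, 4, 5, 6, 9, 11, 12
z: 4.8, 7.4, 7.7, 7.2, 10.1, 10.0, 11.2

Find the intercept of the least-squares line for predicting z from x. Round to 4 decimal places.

n = 7, Σx = 49, Σy = 58.4, Σxy = 456.2, Σx² = 427
Sxx = Σx² − (Σx)²/n = 427 − 343 = 84
Sxy = Σxy − (Σx)(Σy)/n = 456.2 − 408.8 = 47.4
b = Sxy/Sxx = 47.4/84 = 0.564286
a = ȳ − b·x̄ = 8.342857 − 0.564286·7 = 4.392857

4.3929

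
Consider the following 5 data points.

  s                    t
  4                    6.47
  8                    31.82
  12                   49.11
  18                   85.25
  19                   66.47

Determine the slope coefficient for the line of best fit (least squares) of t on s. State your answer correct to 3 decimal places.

n = 5, Σx = 61, Σy = 239.12, Σxy = 3667.19, Σx² = 909
Sxx = Σx² − (Σx)²/n = 909 − 744.2 = 164.8
Sxy = Σxy − (Σx)(Σy)/n = 3667.19 − 2917.264 = 749.926
b = Sxy/Sxx = 749.926/164.8 = 4.550522

4.551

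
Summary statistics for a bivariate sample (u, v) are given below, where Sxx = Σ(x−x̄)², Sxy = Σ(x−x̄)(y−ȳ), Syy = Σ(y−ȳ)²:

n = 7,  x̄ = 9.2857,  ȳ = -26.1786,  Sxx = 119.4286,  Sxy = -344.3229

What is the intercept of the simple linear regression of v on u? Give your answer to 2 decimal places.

b = Sxy/Sxx = -344.3229/119.4286 = -2.883086
a = ȳ − b·x̄ = -26.1786 − (-2.883086)·9.2857 = 0.592870

0.59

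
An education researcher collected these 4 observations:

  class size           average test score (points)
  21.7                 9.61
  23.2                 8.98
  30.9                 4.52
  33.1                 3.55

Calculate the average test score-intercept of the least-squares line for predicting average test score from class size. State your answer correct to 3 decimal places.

n = 4, Σx = 108.9, Σy = 26.66, Σxy = 674.046, Σx² = 3059.55
Sxx = Σx² − (Σx)²/n = 3059.55 − 2964.8025 = 94.7475
Sxy = Σxy − (Σx)(Σy)/n = 674.046 − 725.8185 = -51.7725
b = Sxy/Sxx = -51.7725/94.7475 = -0.546426
a = ȳ − b·x̄ = 6.665 − (-0.546426)·27.225 = 21.541449

21.541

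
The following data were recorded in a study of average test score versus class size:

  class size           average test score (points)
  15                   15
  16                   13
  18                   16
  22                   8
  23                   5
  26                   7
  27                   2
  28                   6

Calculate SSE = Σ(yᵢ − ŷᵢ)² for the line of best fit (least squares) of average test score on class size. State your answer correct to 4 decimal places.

n = 8, Σx = 175, Σy = 72, Σxy = 1416, Σx² = 4007, Σy² = 828
Sxx = Σx² − (Σx)²/n = 4007 − 3828.125 = 178.875
Sxy = Σxy − (Σx)(Σy)/n = 1416 − 1575 = -159
Syy = Σy² − (Σy)²/n = 828 − 648 = 180
b = Sxy/Sxx = -159/178.875 = -0.888889
SSE = Syy − b·Sxy = 180 − (-0.888889)·(-159) = 38.666667

38.6667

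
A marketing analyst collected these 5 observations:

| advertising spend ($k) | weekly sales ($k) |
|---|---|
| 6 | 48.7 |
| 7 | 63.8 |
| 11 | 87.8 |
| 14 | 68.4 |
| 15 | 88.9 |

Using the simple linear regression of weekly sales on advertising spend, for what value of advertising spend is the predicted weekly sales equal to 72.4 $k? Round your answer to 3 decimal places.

10.880

n = 5, Σx = 53, Σy = 357.6, Σxy = 3995.7, Σx² = 627
Sxx = Σx² − (Σx)²/n = 627 − 561.8 = 65.2
Sxy = Σxy − (Σx)(Σy)/n = 3995.7 − 3790.56 = 205.14
b = Sxy/Sxx = 205.14/65.2 = 3.146319
a = ȳ − b·x̄ = 71.52 − 3.146319·10.6 = 38.169018
Set a + b·x = 72.4: x = (72.4 − 38.169018) / 3.146319 = 10.879692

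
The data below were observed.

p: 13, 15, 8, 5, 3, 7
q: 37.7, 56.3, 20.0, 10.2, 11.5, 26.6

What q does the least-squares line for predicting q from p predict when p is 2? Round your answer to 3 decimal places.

n = 6, Σx = 51, Σy = 162.3, Σxy = 1766.3, Σx² = 541
Sxx = Σx² − (Σx)²/n = 541 − 433.5 = 107.5
Sxy = Σxy − (Σx)(Σy)/n = 1766.3 − 1379.55 = 386.75
b = Sxy/Sxx = 386.75/107.5 = 3.597674
a = ȳ − b·x̄ = 27.05 − 3.597674·8.5 = -3.530233
ŷ(2) = a + b·2 = -3.530233 + 3.597674·2 = 3.665116

3.665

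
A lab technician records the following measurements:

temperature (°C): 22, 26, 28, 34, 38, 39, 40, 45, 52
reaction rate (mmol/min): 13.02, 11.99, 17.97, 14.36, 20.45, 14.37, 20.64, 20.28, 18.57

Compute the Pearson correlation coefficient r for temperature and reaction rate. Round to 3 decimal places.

0.655

n = 9, Σx = 324, Σy = 151.65, Σxy = 5630.95, Σx² = 12394, Σy² = 2649.2433
Sxx = Σx² − (Σx)²/n = 12394 − 11664 = 730
Sxy = Σxy − (Σx)(Σy)/n = 5630.95 − 5459.4 = 171.55
Syy = Σy² − (Σy)²/n = 2649.2433 − 2555.3025 = 93.9408
r = Sxy/√(Sxx·Syy) = 171.55/√(68576.784) = 171.55/261.871694 = 0.655092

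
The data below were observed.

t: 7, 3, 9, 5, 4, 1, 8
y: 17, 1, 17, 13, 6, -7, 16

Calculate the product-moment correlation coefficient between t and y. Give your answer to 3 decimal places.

0.946

n = 7, Σx = 37, Σy = 63, Σxy = 485, Σx² = 245, Σy² = 1089
Sxx = Σx² − (Σx)²/n = 245 − 195.571429 = 49.428571
Sxy = Σxy − (Σx)(Σy)/n = 485 − 333 = 152
Syy = Σy² − (Σy)²/n = 1089 − 567 = 522
r = Sxy/√(Sxx·Syy) = 152/√(25801.714286) = 152/160.629120 = 0.946279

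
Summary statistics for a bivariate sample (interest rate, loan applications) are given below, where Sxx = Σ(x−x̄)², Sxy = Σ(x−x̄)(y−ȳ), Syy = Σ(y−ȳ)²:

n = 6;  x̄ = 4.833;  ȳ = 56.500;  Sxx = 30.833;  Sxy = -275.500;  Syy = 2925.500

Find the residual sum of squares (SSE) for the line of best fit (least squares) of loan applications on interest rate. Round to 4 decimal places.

463.8437

b = Sxy/Sxx = -275.5/30.833 = -8.935232
SSE = Syy − b·Sxy = 2925.5 − (-8.935232)·(-275.5) = 463.843658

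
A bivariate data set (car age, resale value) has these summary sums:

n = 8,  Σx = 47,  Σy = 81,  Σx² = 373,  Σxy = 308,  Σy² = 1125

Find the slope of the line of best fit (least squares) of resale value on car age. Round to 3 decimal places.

-1.733

Sxx = Σx² − (Σx)²/n = 373 − 276.125 = 96.875
Sxy = Σxy − (Σx)(Σy)/n = 308 − 475.875 = -167.875
b = Sxy/Sxx = -167.875/96.875 = -1.732903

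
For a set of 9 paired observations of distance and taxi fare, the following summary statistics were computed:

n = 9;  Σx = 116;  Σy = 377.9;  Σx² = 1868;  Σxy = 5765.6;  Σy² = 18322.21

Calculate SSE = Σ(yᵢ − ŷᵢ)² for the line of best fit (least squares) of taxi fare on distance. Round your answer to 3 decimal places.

306.982

Sxx = Σx² − (Σx)²/n = 1868 − 1495.111111 = 372.888889
Sxy = Σxy − (Σx)(Σy)/n = 5765.6 − 4870.711111 = 894.888889
Syy = Σy² − (Σy)²/n = 18322.21 − 15867.601111 = 2454.608889
b = Sxy/Sxx = 894.888889/372.888889 = 2.399881
SSE = Syy − b·Sxy = 2454.608889 − 2.399881·894.888889 = 306.982217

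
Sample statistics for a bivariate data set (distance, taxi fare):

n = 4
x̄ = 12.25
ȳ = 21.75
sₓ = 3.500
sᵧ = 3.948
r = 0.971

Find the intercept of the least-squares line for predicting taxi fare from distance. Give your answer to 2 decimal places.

b = r · sᵧ/sₓ = 0.971 · 3.948/3.5 = 1.095288
a = ȳ − b·x̄ = 21.75 − 1.095288·12.25 = 8.332722

8.33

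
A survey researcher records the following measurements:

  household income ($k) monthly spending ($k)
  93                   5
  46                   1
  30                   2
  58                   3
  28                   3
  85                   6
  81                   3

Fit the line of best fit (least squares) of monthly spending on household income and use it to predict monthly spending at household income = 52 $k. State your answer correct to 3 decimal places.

n = 7, Σx = 421, Σy = 23, Σxy = 1582, Σx² = 29599
Sxx = Σx² − (Σx)²/n = 29599 − 25320.142857 = 4278.857143
Sxy = Σxy − (Σx)(Σy)/n = 1582 − 1383.285714 = 198.714286
b = Sxy/Sxx = 198.714286/4278.857143 = 0.046441
a = ȳ − b·x̄ = 3.285714 − 0.046441·60.142857 = 0.492622
ŷ(52) = a + b·52 = 0.492622 + 0.046441·52 = 2.907552

2.908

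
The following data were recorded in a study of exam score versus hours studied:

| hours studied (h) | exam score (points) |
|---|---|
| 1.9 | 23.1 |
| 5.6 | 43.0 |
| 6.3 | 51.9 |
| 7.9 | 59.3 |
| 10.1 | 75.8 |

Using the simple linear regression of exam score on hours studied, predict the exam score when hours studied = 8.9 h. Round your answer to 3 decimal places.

n = 5, Σx = 31.8, Σy = 253.1, Σxy = 1845.71, Σx² = 239.08
Sxx = Σx² − (Σx)²/n = 239.08 − 202.248 = 36.832
Sxy = Σxy − (Σx)(Σy)/n = 1845.71 − 1609.716 = 235.994
b = Sxy/Sxx = 235.994/36.832 = 6.407309
a = ȳ − b·x̄ = 50.62 − 6.407309·6.36 = 9.869516
ŷ(8.9) = a + b·8.9 = 9.869516 + 6.407309·8.9 = 66.894565

66.895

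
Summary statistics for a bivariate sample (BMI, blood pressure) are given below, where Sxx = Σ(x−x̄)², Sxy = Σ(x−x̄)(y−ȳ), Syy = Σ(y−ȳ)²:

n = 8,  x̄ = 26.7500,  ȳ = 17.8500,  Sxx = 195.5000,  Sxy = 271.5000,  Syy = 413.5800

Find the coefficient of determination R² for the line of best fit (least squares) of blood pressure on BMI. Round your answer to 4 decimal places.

0.9117

R² = Sxy²/(Sxx·Syy) = (271.5)²/(195.5·413.58) = 0.911661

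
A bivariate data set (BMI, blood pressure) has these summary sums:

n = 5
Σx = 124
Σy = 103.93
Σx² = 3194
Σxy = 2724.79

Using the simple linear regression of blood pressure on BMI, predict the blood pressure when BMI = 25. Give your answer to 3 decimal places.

Sxx = Σx² − (Σx)²/n = 3194 − 3075.2 = 118.8
Sxy = Σxy − (Σx)(Σy)/n = 2724.79 − 2577.464 = 147.326
b = Sxy/Sxx = 147.326/118.8 = 1.240118
a = ȳ − b·x̄ = 20.786 − 1.240118·24.8 = -9.968923
ŷ(25) = a + b·25 = -9.968923 + 1.240118·25 = 21.034024

21.034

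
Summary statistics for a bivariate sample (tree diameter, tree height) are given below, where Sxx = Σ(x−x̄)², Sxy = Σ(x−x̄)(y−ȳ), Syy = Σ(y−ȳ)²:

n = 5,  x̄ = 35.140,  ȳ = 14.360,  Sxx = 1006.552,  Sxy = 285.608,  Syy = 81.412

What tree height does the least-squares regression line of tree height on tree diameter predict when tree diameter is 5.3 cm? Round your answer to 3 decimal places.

b = Sxy/Sxx = 285.608/1006.552 = 0.283749
a = ȳ − b·x̄ = 14.36 − 0.283749·35.14 = 4.389064
ŷ(5.3) = a + b·5.3 = 4.389064 + 0.283749·5.3 = 5.892933

5.893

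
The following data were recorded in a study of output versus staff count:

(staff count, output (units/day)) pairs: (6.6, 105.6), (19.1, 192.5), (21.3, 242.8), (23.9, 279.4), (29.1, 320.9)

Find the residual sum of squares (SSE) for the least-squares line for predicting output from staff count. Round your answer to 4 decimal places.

n = 5, Σx = 100, Σy = 1141.2, Σxy = 25561.2, Σx² = 2280.08, Σy² = 288200.62
Sxx = Σx² − (Σx)²/n = 2280.08 − 2000 = 280.08
Sxy = Σxy − (Σx)(Σy)/n = 25561.2 − 22824 = 2737.2
Syy = Σy² − (Σy)²/n = 288200.62 − 260467.488 = 27733.132
b = Sxy/Sxx = 2737.2/280.08 = 9.772922
SSE = Syy − b·Sxy = 27733.132 − 9.772922·2737.2 = 982.689841

982.6898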